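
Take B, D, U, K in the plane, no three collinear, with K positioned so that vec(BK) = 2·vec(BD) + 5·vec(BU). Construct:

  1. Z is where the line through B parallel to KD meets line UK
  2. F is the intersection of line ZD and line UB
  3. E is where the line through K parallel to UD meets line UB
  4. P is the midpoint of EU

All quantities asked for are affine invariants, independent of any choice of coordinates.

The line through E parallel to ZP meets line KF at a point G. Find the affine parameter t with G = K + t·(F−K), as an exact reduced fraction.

t = 8/11

Choose coordinates B = (0, 0), D = (1, 0), U = (0, 1), K = (2, 5).
1. Z is where the line through B parallel to KD meets line UK ⇒ Z = (1/3, 5/3)
2. F is the intersection of line ZD and line UB ⇒ F = (0, 5/2)
3. E is where the line through K parallel to UD meets line UB ⇒ E = (0, 7)
4. P is the midpoint of EU ⇒ P = (0, 4)
through E parallel to ZP: direction (-1/3, 7/3); meets KF at G = (6/11, 35/11)
G = K + t·(F−K) with t = 8/11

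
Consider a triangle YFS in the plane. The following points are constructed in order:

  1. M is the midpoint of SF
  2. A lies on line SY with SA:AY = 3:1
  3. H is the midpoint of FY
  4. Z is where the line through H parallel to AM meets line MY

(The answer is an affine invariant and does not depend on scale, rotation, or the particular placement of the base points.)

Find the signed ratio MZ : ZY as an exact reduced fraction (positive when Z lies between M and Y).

Assign Y = (0, 0), F = (1, 0), S = (0, 1) — the answer is frame-independent, so this choice is without loss of generality.
1. M is the midpoint of SF ⇒ M = (1/2, 1/2)
2. A lies on line SY with SA:AY = 3:1 ⇒ A = (0, 1/4)
3. H is the midpoint of FY ⇒ H = (1/2, 0)
4. Z is where the line through H parallel to AM meets line MY ⇒ Z = (-1/2, -1/2)
Z = M + t·(Y−M) with t = 2, so MZ:ZY = t:(1−t) = 2:-1

MZ:ZY = -2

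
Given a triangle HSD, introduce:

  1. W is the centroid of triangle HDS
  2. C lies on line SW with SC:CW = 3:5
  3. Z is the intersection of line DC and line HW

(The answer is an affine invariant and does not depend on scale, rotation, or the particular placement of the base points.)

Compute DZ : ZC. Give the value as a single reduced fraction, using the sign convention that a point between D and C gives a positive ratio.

Assign H = (0, 0), S = (1, 0), D = (0, 1) — the answer is frame-independent, so this choice is without loss of generality.
1. W is the centroid of triangle HDS ⇒ W = (1/3, 1/3)
2. C lies on line SW with SC:CW = 3:5 ⇒ C = (3/4, 1/8)
3. Z is the intersection of line DC and line HW ⇒ Z = (6/13, 6/13)
Z = D + t·(C−D) with t = 8/13, so DZ:ZC = t:(1−t) = 8/13:5/13

DZ:ZC = 8/5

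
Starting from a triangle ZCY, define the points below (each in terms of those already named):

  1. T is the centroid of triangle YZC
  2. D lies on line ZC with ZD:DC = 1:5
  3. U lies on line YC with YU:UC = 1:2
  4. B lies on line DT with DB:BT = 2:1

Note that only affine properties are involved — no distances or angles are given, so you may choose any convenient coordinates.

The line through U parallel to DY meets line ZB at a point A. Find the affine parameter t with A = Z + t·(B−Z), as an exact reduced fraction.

Choose coordinates Z = (0, 0), C = (1, 0), Y = (0, 1).
1. T is the centroid of triangle YZC ⇒ T = (1/3, 1/3)
2. D lies on line ZC with ZD:DC = 1:5 ⇒ D = (1/6, 0)
3. U lies on line YC with YU:UC = 1:2 ⇒ U = (1/3, 2/3)
4. B lies on line DT with DB:BT = 2:1 ⇒ B = (5/18, 2/9)
through U parallel to DY: direction (-1/6, 1); meets ZB at A = (20/51, 16/51)
A = Z + t·(B−Z) with t = 24/17

t = 24/17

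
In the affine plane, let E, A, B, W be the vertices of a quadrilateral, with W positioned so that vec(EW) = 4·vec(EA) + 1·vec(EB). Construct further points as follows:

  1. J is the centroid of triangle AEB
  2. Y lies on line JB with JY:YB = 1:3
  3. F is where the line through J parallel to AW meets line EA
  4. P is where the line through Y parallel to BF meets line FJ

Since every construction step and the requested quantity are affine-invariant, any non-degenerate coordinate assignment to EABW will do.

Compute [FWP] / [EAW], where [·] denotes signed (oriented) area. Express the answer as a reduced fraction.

Work in coordinates with E = (0, 0), A = (1, 0), B = (0, 1), W = (4, 1).
1. J is the centroid of triangle AEB ⇒ J = (1/3, 1/3)
2. Y lies on line JB with JY:YB = 1:3 ⇒ Y = (1/4, 1/2)
3. F is where the line through J parallel to AW meets line EA ⇒ F = (-2/3, 0)
4. P is where the line through Y parallel to BF meets line FJ ⇒ P = (1/12, 1/4)
2·[FWP] = 5/12, 2·[EAW] = 1
[FWP]:[EAW] = 5/12:1 = 5/12

[FWP]:[EAW] = 5/12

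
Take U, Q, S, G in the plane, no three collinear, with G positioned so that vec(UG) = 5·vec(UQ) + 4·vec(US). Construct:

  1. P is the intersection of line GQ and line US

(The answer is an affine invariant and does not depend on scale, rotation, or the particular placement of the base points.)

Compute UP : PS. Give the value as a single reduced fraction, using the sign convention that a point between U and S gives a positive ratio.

UP:PS = -1/2

Choose coordinates U = (0, 0), Q = (1, 0), S = (0, 1), G = (5, 4).
1. P is the intersection of line GQ and line US ⇒ P = (0, -1)
P = U + t·(S−U) with t = -1, so UP:PS = t:(1−t) = -1:2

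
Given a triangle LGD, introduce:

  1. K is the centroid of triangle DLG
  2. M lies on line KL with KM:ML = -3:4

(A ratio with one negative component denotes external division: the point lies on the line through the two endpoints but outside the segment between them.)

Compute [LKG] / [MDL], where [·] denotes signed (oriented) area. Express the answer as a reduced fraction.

Work in coordinates with L = (0, 0), G = (1, 0), D = (0, 1).
1. K is the centroid of triangle DLG ⇒ K = (1/3, 1/3)
2. M lies on line KL with KM:ML = -3:4 ⇒ M = (4/3, 4/3)
2·[LKG] = -1/3, 2·[MDL] = 4/3
[LKG]:[MDL] = -1/3:4/3 = -1/4

[LKG]:[MDL] = -1/4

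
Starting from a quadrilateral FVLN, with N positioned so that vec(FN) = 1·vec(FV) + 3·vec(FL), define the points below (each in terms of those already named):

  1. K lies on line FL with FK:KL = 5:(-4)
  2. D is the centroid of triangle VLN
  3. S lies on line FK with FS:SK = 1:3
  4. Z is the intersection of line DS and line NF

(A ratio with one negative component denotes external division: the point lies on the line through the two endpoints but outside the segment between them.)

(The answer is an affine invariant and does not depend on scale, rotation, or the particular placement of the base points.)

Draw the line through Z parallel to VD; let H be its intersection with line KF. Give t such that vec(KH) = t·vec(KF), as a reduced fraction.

Choose coordinates F = (0, 0), V = (1, 0), L = (0, 1), N = (1, 3).
1. K lies on line FL with FK:KL = 5:(-4) ⇒ K = (0, 5)
2. D is the centroid of triangle VLN ⇒ D = (2/3, 4/3)
3. S lies on line FK with FS:SK = 1:3 ⇒ S = (0, 5/4)
4. Z is the intersection of line DS and line NF ⇒ Z = (10/23, 30/23)
through Z parallel to VD: direction (-1/3, 4/3); meets KF at H = (0, 70/23)
H = K + t·(F−K) with t = 9/23

t = 9/23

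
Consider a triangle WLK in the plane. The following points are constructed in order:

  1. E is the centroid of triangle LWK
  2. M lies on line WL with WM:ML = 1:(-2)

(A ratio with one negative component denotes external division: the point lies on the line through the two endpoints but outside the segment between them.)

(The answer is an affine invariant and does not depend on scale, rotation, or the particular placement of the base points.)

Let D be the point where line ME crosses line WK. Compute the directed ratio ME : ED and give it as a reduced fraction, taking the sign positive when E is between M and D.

Assign W = (0, 0), L = (1, 0), K = (0, 1) — the answer is frame-independent, so this choice is without loss of generality.
1. E is the centroid of triangle LWK ⇒ E = (1/3, 1/3)
2. M lies on line WL with WM:ML = 1:(-2) ⇒ M = (-1, 0)
line ME meets WK at D = (0, 1/4)
E = M + t·(D−M) with t = 4/3, so ME:ED = 4/3:-1/3

ME:ED = -4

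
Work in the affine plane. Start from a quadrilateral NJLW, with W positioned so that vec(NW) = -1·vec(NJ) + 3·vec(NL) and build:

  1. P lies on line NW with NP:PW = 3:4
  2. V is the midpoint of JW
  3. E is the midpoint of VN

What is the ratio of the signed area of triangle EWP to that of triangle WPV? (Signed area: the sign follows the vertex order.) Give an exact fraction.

[EWP]:[WPV] = 1/2

Choose coordinates N = (0, 0), J = (1, 0), L = (0, 1), W = (-1, 3).
1. P lies on line NW with NP:PW = 3:4 ⇒ P = (-3/7, 9/7)
2. V is the midpoint of JW ⇒ V = (0, 3/2)
3. E is the midpoint of VN ⇒ E = (0, 3/4)
2·[EWP] = 3/7, 2·[WPV] = 6/7
[EWP]:[WPV] = 3/7:6/7 = 1/2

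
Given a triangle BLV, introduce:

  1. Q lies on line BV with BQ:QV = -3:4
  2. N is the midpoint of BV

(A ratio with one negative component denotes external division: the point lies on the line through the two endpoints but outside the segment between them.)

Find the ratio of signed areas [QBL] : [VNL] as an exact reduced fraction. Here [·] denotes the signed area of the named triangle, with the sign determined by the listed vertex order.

[QBL]:[VNL] = -6

Choose coordinates B = (0, 0), L = (1, 0), V = (0, 1).
1. Q lies on line BV with BQ:QV = -3:4 ⇒ Q = (0, -3)
2. N is the midpoint of BV ⇒ N = (0, 1/2)
2·[QBL] = -3, 2·[VNL] = 1/2
[QBL]:[VNL] = -3:1/2 = -6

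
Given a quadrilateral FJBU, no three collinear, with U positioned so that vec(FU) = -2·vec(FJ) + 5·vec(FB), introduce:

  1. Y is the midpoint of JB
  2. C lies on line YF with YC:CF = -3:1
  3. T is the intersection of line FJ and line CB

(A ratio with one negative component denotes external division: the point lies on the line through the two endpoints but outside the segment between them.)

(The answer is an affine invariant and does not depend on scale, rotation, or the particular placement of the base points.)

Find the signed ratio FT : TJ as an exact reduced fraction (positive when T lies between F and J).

Work in coordinates with F = (0, 0), J = (1, 0), B = (0, 1), U = (-2, 5).
1. Y is the midpoint of JB ⇒ Y = (1/2, 1/2)
2. C lies on line YF with YC:CF = -3:1 ⇒ C = (-1/4, -1/4)
3. T is the intersection of line FJ and line CB ⇒ T = (-1/5, 0)
T = F + t·(J−F) with t = -1/5, so FT:TJ = t:(1−t) = -1/5:6/5

FT:TJ = -1/6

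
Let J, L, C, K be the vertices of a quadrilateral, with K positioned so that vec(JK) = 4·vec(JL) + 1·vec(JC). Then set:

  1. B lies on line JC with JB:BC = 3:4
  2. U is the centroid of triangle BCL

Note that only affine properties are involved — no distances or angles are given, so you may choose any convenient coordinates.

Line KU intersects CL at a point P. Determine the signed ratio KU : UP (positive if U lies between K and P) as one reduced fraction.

Set J = (0, 0), L = (1, 0), C = (0, 1), K = (4, 1); any affine frame gives the same invariant.
1. B lies on line JC with JB:BC = 3:4 ⇒ B = (0, 3/7)
2. U is the centroid of triangle BCL ⇒ U = (1/3, 10/21)
line KU meets CL at P = (1/2, 1/2)
U = K + t·(P−K) with t = 22/21, so KU:UP = 22/21:-1/21

KU:UP = -22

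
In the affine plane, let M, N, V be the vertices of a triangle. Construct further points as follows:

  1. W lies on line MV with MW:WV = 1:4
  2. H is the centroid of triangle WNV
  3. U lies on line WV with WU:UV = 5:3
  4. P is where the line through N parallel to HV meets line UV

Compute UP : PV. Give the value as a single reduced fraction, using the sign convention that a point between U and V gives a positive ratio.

Assign M = (0, 0), N = (1, 0), V = (0, 1) — the answer is frame-independent, so this choice is without loss of generality.
1. W lies on line MV with MW:WV = 1:4 ⇒ W = (0, 1/5)
2. H is the centroid of triangle WNV ⇒ H = (1/3, 2/5)
3. U lies on line WV with WU:UV = 5:3 ⇒ U = (0, 7/10)
4. P is where the line through N parallel to HV meets line UV ⇒ P = (0, 9/5)
P = U + t·(V−U) with t = 11/3, so UP:PV = t:(1−t) = 11/3:-8/3

UP:PV = -11/8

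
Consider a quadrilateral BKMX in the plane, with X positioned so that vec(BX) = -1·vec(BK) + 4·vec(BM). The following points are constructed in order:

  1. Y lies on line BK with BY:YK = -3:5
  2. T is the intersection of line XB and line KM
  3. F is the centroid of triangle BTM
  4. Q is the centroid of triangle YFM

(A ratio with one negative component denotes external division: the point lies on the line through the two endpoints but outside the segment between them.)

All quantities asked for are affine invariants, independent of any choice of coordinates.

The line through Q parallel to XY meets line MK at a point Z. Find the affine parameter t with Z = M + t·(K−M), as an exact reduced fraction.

t = -35/81

Set B = (0, 0), K = (1, 0), M = (0, 1), X = (-1, 4); any affine frame gives the same invariant.
1. Y lies on line BK with BY:YK = -3:5 ⇒ Y = (-3/2, 0)
2. T is the intersection of line XB and line KM ⇒ T = (-1/3, 4/3)
3. F is the centroid of triangle BTM ⇒ F = (-1/9, 7/9)
4. Q is the centroid of triangle YFM ⇒ Q = (-29/54, 16/27)
through Q parallel to XY: direction (-1/2, -4); meets MK at Z = (-35/81, 116/81)
Z = M + t·(K−M) with t = -35/81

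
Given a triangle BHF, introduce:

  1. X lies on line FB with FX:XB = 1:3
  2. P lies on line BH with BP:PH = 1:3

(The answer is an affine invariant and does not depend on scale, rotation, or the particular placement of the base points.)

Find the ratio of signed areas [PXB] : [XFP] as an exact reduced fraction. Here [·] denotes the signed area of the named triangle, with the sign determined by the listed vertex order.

Set B = (0, 0), H = (1, 0), F = (0, 1); any affine frame gives the same invariant.
1. X lies on line FB with FX:XB = 1:3 ⇒ X = (0, 3/4)
2. P lies on line BH with BP:PH = 1:3 ⇒ P = (1/4, 0)
2·[PXB] = 3/16, 2·[XFP] = -1/16
[PXB]:[XFP] = 3/16:-1/16 = -3

[PXB]:[XFP] = -3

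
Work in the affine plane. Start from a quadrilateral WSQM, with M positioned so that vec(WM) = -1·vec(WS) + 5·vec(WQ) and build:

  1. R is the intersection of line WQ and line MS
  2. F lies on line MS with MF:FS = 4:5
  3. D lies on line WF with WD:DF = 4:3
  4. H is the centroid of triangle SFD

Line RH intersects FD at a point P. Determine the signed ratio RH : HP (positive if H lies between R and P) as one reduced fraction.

RH:HP = -7/10

Assign W = (0, 0), S = (1, 0), Q = (0, 1), M = (-1, 5) — the answer is frame-independent, so this choice is without loss of generality.
1. R is the intersection of line WQ and line MS ⇒ R = (0, 5/2)
2. F lies on line MS with MF:FS = 4:5 ⇒ F = (-1/9, 25/9)
3. D lies on line WF with WD:DF = 4:3 ⇒ D = (-4/63, 100/63)
4. H is the centroid of triangle SFD ⇒ H = (52/189, 275/189)
line RH meets FD at P = (-52/441, 1300/441)
H = R + t·(P−R) with t = -7/3, so RH:HP = -7/3:10/3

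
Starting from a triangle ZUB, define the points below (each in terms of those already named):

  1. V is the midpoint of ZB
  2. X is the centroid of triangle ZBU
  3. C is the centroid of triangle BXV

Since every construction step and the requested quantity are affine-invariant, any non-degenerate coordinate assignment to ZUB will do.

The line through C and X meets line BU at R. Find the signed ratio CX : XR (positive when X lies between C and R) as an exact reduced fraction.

CX:XR = -1/6

Assign Z = (0, 0), U = (1, 0), B = (0, 1) — the answer is frame-independent, so this choice is without loss of generality.
1. V is the midpoint of ZB ⇒ V = (0, 1/2)
2. X is the centroid of triangle ZBU ⇒ X = (1/3, 1/3)
3. C is the centroid of triangle BXV ⇒ C = (1/9, 11/18)
line CX meets BU at R = (-1, 2)
X = C + t·(R−C) with t = -1/5, so CX:XR = -1/5:6/5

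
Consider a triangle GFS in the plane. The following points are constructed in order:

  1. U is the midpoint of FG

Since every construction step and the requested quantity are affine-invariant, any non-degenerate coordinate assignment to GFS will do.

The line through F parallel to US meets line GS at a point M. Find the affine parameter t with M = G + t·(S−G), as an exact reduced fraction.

t = 2

Choose coordinates G = (0, 0), F = (1, 0), S = (0, 1).
1. U is the midpoint of FG ⇒ U = (1/2, 0)
through F parallel to US: direction (-1/2, 1); meets GS at M = (0, 2)
M = G + t·(S−G) with t = 2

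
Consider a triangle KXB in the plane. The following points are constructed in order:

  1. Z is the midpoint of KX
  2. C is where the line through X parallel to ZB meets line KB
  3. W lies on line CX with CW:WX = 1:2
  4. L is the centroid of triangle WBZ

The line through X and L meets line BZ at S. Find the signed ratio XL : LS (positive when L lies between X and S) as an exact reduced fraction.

Work in coordinates with K = (0, 0), X = (1, 0), B = (0, 1).
1. Z is the midpoint of KX ⇒ Z = (1/2, 0)
2. C is where the line through X parallel to ZB meets line KB ⇒ C = (0, 2)
3. W lies on line CX with CW:WX = 1:2 ⇒ W = (1/3, 4/3)
4. L is the centroid of triangle WBZ ⇒ L = (5/18, 7/9)
line XL meets BZ at S = (-1/12, 7/6)
L = X + t·(S−X) with t = 2/3, so XL:LS = 2/3:1/3

XL:LS = 2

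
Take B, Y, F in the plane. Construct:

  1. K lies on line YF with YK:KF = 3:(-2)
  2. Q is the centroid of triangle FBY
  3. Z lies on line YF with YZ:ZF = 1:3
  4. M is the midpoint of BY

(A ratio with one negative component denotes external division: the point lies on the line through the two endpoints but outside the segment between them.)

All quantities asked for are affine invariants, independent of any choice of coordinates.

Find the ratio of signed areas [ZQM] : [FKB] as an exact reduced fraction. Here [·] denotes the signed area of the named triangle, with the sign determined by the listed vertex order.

[ZQM]:[FKB] = 1/16

Work in coordinates with B = (0, 0), Y = (1, 0), F = (0, 1).
1. K lies on line YF with YK:KF = 3:(-2) ⇒ K = (-2, 3)
2. Q is the centroid of triangle FBY ⇒ Q = (1/3, 1/3)
3. Z lies on line YF with YZ:ZF = 1:3 ⇒ Z = (3/4, 1/4)
4. M is the midpoint of BY ⇒ M = (1/2, 0)
2·[ZQM] = 1/8, 2·[FKB] = 2
[ZQM]:[FKB] = 1/8:2 = 1/16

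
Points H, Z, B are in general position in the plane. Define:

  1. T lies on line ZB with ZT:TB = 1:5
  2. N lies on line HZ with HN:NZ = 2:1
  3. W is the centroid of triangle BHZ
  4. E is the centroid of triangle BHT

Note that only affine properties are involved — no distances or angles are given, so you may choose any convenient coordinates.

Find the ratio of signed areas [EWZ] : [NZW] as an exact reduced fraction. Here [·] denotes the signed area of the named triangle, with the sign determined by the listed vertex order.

Set H = (0, 0), Z = (1, 0), B = (0, 1); any affine frame gives the same invariant.
1. T lies on line ZB with ZT:TB = 1:5 ⇒ T = (5/6, 1/6)
2. N lies on line HZ with HN:NZ = 2:1 ⇒ N = (2/3, 0)
3. W is the centroid of triangle BHZ ⇒ W = (1/3, 1/3)
4. E is the centroid of triangle BHT ⇒ E = (5/18, 7/18)
2·[EWZ] = 1/54, 2·[NZW] = 1/9
[EWZ]:[NZW] = 1/54:1/9 = 1/6

[EWZ]:[NZW] = 1/6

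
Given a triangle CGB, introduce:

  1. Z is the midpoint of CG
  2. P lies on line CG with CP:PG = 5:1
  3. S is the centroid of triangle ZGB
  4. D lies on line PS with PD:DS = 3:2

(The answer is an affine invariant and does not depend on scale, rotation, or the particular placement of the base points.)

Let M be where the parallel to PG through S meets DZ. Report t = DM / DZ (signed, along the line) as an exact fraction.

Choose coordinates C = (0, 0), G = (1, 0), B = (0, 1).
1. Z is the midpoint of CG ⇒ Z = (1/2, 0)
2. P lies on line CG with CP:PG = 5:1 ⇒ P = (5/6, 0)
3. S is the centroid of triangle ZGB ⇒ S = (1/2, 1/3)
4. D lies on line PS with PD:DS = 3:2 ⇒ D = (19/30, 1/5)
through S parallel to PG: direction (1/6, 0); meets DZ at M = (13/18, 1/3)
M = D + t·(Z−D) with t = -2/3

t = -2/3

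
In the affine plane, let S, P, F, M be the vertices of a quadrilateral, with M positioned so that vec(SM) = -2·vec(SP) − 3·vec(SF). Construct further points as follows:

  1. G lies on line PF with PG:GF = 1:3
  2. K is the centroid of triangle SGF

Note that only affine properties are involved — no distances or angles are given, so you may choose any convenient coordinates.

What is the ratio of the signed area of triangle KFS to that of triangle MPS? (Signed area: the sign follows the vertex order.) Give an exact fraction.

[KFS]:[MPS] = 1/12

Choose coordinates S = (0, 0), P = (1, 0), F = (0, 1), M = (-2, -3).
1. G lies on line PF with PG:GF = 1:3 ⇒ G = (3/4, 1/4)
2. K is the centroid of triangle SGF ⇒ K = (1/4, 5/12)
2·[KFS] = 1/4, 2·[MPS] = 3
[KFS]:[MPS] = 1/4:3 = 1/12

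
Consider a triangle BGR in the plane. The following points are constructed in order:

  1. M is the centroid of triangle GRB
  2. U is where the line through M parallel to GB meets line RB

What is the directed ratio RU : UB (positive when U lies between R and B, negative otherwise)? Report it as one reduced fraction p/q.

RU:UB = 2

Set B = (0, 0), G = (1, 0), R = (0, 1); any affine frame gives the same invariant.
1. M is the centroid of triangle GRB ⇒ M = (1/3, 1/3)
2. U is where the line through M parallel to GB meets line RB ⇒ U = (0, 1/3)
U = R + t·(B−R) with t = 2/3, so RU:UB = t:(1−t) = 2/3:1/3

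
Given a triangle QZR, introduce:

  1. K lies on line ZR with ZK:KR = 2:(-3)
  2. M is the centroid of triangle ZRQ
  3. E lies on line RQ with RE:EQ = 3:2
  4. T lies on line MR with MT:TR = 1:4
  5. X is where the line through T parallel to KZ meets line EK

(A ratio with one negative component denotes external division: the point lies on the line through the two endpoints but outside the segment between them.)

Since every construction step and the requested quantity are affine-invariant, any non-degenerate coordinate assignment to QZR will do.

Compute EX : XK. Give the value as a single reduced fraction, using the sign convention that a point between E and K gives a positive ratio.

EX:XK = 5/4

Assign Q = (0, 0), Z = (1, 0), R = (0, 1) — the answer is frame-independent, so this choice is without loss of generality.
1. K lies on line ZR with ZK:KR = 2:(-3) ⇒ K = (3, -2)
2. M is the centroid of triangle ZRQ ⇒ M = (1/3, 1/3)
3. E lies on line RQ with RE:EQ = 3:2 ⇒ E = (0, 2/5)
4. T lies on line MR with MT:TR = 1:4 ⇒ T = (4/15, 7/15)
5. X is where the line through T parallel to KZ meets line EK ⇒ X = (5/3, -14/15)
X = E + t·(K−E) with t = 5/9, so EX:XK = t:(1−t) = 5/9:4/9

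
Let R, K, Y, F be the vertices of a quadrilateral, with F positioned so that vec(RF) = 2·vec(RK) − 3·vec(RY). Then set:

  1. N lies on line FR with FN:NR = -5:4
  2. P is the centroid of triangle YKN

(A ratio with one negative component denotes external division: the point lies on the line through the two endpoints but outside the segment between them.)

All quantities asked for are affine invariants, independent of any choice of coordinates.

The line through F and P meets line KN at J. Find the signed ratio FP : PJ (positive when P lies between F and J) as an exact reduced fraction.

Set R = (0, 0), K = (1, 0), Y = (0, 1), F = (2, -3); any affine frame gives the same invariant.
1. N lies on line FR with FN:NR = -5:4 ⇒ N = (-8, 12)
2. P is the centroid of triangle YKN ⇒ P = (-7/3, 13/3)
line FP meets KN at J = (-37/14, 34/7)
P = F + t·(J−F) with t = 14/15, so FP:PJ = 14/15:1/15

FP:PJ = 14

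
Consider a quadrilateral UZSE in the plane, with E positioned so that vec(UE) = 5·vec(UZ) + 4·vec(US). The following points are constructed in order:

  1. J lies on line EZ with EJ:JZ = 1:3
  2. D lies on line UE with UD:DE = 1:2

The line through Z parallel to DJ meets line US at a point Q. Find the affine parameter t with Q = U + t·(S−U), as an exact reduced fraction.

Set U = (0, 0), Z = (1, 0), S = (0, 1), E = (5, 4); any affine frame gives the same invariant.
1. J lies on line EZ with EJ:JZ = 1:3 ⇒ J = (4, 3)
2. D lies on line UE with UD:DE = 1:2 ⇒ D = (5/3, 4/3)
through Z parallel to DJ: direction (7/3, 5/3); meets US at Q = (0, -5/7)
Q = U + t·(S−U) with t = -5/7

t = -5/7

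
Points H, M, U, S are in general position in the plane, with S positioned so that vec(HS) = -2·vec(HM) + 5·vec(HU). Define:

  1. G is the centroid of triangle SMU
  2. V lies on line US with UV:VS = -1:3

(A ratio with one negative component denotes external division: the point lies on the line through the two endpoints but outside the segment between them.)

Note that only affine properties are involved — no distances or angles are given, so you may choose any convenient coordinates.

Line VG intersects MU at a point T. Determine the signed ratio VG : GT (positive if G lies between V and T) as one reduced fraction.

VG:GT = -5/2

Set H = (0, 0), M = (1, 0), U = (0, 1), S = (-2, 5); any affine frame gives the same invariant.
1. G is the centroid of triangle SMU ⇒ G = (-1/3, 2)
2. V lies on line US with UV:VS = -1:3 ⇒ V = (1, -1)
line VG meets MU at T = (1/5, 4/5)
G = V + t·(T−V) with t = 5/3, so VG:GT = 5/3:-2/3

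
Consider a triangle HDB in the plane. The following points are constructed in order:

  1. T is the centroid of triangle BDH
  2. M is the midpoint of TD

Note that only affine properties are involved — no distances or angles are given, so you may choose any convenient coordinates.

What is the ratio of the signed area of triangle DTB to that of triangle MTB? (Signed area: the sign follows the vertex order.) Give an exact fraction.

Assign H = (0, 0), D = (1, 0), B = (0, 1) — the answer is frame-independent, so this choice is without loss of generality.
1. T is the centroid of triangle BDH ⇒ T = (1/3, 1/3)
2. M is the midpoint of TD ⇒ M = (2/3, 1/6)
2·[DTB] = -1/3, 2·[MTB] = -1/6
[DTB]:[MTB] = -1/3:-1/6 = 2

[DTB]:[MTB] = 2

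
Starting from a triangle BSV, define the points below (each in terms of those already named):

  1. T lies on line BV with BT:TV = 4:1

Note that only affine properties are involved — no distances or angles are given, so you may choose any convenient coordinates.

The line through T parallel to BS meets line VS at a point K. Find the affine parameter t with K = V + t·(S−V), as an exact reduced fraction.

t = 1/5

Choose coordinates B = (0, 0), S = (1, 0), V = (0, 1).
1. T lies on line BV with BT:TV = 4:1 ⇒ T = (0, 4/5)
through T parallel to BS: direction (1, 0); meets VS at K = (1/5, 4/5)
K = V + t·(S−V) with t = 1/5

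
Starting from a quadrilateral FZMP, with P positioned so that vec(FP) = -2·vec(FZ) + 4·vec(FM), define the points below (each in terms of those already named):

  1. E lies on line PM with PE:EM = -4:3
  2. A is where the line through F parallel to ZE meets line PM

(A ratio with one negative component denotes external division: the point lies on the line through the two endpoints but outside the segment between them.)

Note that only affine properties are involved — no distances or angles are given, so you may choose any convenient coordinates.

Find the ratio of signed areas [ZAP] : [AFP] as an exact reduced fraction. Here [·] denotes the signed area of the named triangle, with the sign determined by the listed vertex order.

Work in coordinates with F = (0, 0), Z = (1, 0), M = (0, 1), P = (-2, 4).
1. E lies on line PM with PE:EM = -4:3 ⇒ E = (6, -8)
2. A is where the line through F parallel to ZE meets line PM ⇒ A = (-10, 16)
2·[ZAP] = 4, 2·[AFP] = 8
[ZAP]:[AFP] = 4:8 = 1/2

[ZAP]:[AFP] = 1/2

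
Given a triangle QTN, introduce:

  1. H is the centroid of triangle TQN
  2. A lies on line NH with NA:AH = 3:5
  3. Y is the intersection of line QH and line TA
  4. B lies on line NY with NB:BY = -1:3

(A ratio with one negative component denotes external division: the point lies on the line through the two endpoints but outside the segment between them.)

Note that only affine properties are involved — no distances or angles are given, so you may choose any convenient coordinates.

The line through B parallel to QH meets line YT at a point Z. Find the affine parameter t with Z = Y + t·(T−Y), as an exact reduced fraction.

Set Q = (0, 0), T = (1, 0), N = (0, 1); any affine frame gives the same invariant.
1. H is the centroid of triangle TQN ⇒ H = (1/3, 1/3)
2. A lies on line NH with NA:AH = 3:5 ⇒ A = (1/8, 3/4)
3. Y is the intersection of line QH and line TA ⇒ Y = (6/13, 6/13)
4. B lies on line NY with NB:BY = -1:3 ⇒ B = (-3/13, 33/26)
through B parallel to QH: direction (1/3, 1/3); meets YT at Z = (-9/26, 15/13)
Z = Y + t·(T−Y) with t = -3/2

t = -3/2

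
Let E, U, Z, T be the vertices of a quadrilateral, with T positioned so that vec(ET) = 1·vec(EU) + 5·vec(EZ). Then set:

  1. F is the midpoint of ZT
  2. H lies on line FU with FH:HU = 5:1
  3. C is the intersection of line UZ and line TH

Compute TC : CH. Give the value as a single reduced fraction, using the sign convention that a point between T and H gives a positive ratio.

Work in coordinates with E = (0, 0), U = (1, 0), Z = (0, 1), T = (1, 5).
1. F is the midpoint of ZT ⇒ F = (1/2, 3)
2. H lies on line FU with FH:HU = 5:1 ⇒ H = (11/12, 1/2)
3. C is the intersection of line UZ and line TH ⇒ C = (10/11, 1/11)
C = T + t·(H−T) with t = 12/11, so TC:CH = t:(1−t) = 12/11:-1/11

TC:CH = -12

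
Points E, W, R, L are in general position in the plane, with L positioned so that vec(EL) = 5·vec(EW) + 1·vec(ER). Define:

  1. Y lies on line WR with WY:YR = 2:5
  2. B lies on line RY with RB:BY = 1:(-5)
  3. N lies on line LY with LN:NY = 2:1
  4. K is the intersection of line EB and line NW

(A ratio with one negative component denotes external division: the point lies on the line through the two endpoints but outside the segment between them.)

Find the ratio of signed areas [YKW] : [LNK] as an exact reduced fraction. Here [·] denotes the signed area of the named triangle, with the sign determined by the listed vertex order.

[YKW]:[LNK] = 9/40

Choose coordinates E = (0, 0), W = (1, 0), R = (0, 1), L = (5, 1).
1. Y lies on line WR with WY:YR = 2:5 ⇒ Y = (5/7, 2/7)
2. B lies on line RY with RB:BY = 1:(-5) ⇒ B = (-5/28, 33/28)
3. N lies on line LY with LN:NY = 2:1 ⇒ N = (15/7, 11/21)
4. K is the intersection of line EB and line NW ⇒ K = (5/77, -3/7)
2·[YKW] = 30/77, 2·[LNK] = 400/231
[YKW]:[LNK] = 30/77:400/231 = 9/40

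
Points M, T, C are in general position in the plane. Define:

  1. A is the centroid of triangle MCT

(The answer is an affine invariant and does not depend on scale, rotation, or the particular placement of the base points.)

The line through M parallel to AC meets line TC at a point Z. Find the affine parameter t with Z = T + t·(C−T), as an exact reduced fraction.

t = 2

Choose coordinates M = (0, 0), T = (1, 0), C = (0, 1).
1. A is the centroid of triangle MCT ⇒ A = (1/3, 1/3)
through M parallel to AC: direction (-1/3, 2/3); meets TC at Z = (-1, 2)
Z = T + t·(C−T) with t = 2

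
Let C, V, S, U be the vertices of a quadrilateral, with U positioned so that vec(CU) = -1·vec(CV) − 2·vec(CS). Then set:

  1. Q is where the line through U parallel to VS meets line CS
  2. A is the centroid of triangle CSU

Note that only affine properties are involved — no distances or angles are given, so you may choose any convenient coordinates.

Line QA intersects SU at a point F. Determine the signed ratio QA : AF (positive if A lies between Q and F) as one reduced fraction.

QA:AF = 11

Set C = (0, 0), V = (1, 0), S = (0, 1), U = (-1, -2); any affine frame gives the same invariant.
1. Q is where the line through U parallel to VS meets line CS ⇒ Q = (0, -3)
2. A is the centroid of triangle CSU ⇒ A = (-1/3, -1/3)
line QA meets SU at F = (-4/11, -1/11)
A = Q + t·(F−Q) with t = 11/12, so QA:AF = 11/12:1/12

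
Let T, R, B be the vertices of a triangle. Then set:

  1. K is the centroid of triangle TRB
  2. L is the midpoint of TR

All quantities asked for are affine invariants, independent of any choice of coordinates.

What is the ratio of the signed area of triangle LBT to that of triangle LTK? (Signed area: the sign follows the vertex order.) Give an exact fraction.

Work in coordinates with T = (0, 0), R = (1, 0), B = (0, 1).
1. K is the centroid of triangle TRB ⇒ K = (1/3, 1/3)
2. L is the midpoint of TR ⇒ L = (1/2, 0)
2·[LBT] = 1/2, 2·[LTK] = -1/6
[LBT]:[LTK] = 1/2:-1/6 = -3

[LBT]:[LTK] = -3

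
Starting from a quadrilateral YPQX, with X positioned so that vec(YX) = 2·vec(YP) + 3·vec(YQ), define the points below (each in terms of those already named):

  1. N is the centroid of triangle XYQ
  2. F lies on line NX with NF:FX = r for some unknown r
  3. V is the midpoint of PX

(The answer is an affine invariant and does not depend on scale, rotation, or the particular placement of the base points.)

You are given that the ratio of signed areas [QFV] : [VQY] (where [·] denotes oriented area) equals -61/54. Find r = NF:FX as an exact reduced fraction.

r = 5

Work in coordinates with Y = (0, 0), P = (1, 0), Q = (0, 1), X = (2, 3).
1. N is the centroid of triangle XYQ ⇒ N = (2/3, 4/3)
2. With NF:FX = r, write λ = r/(r+1) so F = N + λ·(X−N); F is affine-linear in λ
3. V is the midpoint of PX ⇒ V = (3/2, 3/2)
Every point depending on F is an affine combination of F and λ-independent points, so each such coordinate is linear in λ; the λ² term in each signed area is a multiple of (X−N)×(X−N) = 0, so 2·[QFV] and 2·[VQY] are each linear in λ. Evaluating at λ=0 and λ=1:
  2·[QFV] = -11/6·λ − 1/6,   2·[VQY] = 3/2
So [QFV]:[VQY] = (-11/6·λ − 1/6) / (3/2). Setting this equal to -61/54:
  -11/6·λ − 1/6 = -61/54·(3/2)  ⇒  λ = 5/6
Then r = λ/(1−λ) = (5/6)/(1/6) = 5. Check: with r = 5, F = (16/9, 49/18) and [QFV]:[VQY] = -61/54 as required.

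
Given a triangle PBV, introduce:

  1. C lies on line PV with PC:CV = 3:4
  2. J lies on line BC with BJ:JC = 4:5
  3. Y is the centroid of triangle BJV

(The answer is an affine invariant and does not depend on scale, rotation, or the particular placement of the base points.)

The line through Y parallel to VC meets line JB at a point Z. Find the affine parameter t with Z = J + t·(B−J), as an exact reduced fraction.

t = -1/12

Choose coordinates P = (0, 0), B = (1, 0), V = (0, 1).
1. C lies on line PV with PC:CV = 3:4 ⇒ C = (0, 3/7)
2. J lies on line BC with BJ:JC = 4:5 ⇒ J = (5/9, 4/21)
3. Y is the centroid of triangle BJV ⇒ Y = (14/27, 25/63)
through Y parallel to VC: direction (0, -4/7); meets JB at Z = (14/27, 13/63)
Z = J + t·(B−J) with t = -1/12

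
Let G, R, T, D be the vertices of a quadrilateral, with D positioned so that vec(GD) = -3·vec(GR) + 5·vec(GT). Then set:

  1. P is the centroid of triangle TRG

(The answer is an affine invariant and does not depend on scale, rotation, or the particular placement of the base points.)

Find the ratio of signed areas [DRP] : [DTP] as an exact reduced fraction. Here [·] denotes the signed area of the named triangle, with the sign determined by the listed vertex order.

[DRP]:[DTP] = 3

Assign G = (0, 0), R = (1, 0), T = (0, 1), D = (-3, 5) — the answer is frame-independent, so this choice is without loss of generality.
1. P is the centroid of triangle TRG ⇒ P = (1/3, 1/3)
2·[DRP] = -2, 2·[DTP] = -2/3
[DRP]:[DTP] = -2:-2/3 = 3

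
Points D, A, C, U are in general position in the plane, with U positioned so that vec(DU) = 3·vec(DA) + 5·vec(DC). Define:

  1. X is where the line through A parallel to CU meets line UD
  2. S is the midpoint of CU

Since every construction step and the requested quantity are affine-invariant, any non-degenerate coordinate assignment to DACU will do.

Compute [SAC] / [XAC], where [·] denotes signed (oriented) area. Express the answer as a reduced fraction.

Choose coordinates D = (0, 0), A = (1, 0), C = (0, 1), U = (3, 5).
1. X is where the line through A parallel to CU meets line UD ⇒ X = (-4, -20/3)
2. S is the midpoint of CU ⇒ S = (3/2, 3)
2·[SAC] = -7/2, 2·[XAC] = 35/3
[SAC]:[XAC] = -7/2:35/3 = -3/10

[SAC]:[XAC] = -3/10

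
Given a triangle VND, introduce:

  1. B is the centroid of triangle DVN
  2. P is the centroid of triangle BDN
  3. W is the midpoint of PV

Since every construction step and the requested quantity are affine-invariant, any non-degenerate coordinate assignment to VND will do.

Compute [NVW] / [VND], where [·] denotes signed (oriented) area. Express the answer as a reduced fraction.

Choose coordinates V = (0, 0), N = (1, 0), D = (0, 1).
1. B is the centroid of triangle DVN ⇒ B = (1/3, 1/3)
2. P is the centroid of triangle BDN ⇒ P = (4/9, 4/9)
3. W is the midpoint of PV ⇒ W = (2/9, 2/9)
2·[NVW] = -2/9, 2·[VND] = 1
[NVW]:[VND] = -2/9:1 = -2/9

[NVW]:[VND] = -2/9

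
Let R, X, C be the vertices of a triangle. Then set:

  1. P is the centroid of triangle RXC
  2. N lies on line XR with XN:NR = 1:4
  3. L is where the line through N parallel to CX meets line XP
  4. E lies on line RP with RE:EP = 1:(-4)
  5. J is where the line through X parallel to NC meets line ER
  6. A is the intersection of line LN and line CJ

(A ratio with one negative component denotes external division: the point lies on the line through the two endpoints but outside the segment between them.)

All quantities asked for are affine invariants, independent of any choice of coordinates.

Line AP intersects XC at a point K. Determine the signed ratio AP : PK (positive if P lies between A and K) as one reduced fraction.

Set R = (0, 0), X = (1, 0), C = (0, 1); any affine frame gives the same invariant.
1. P is the centroid of triangle RXC ⇒ P = (1/3, 1/3)
2. N lies on line XR with XN:NR = 1:4 ⇒ N = (4/5, 0)
3. L is where the line through N parallel to CX meets line XP ⇒ L = (3/5, 1/5)
4. E lies on line RP with RE:EP = 1:(-4) ⇒ E = (-1/9, -1/9)
5. J is where the line through X parallel to NC meets line ER ⇒ J = (5/9, 5/9)
6. A is the intersection of line LN and line CJ ⇒ A = (-1, 9/5)
line AP meets XC at K = (-3, 4)
P = A + t·(K−A) with t = -2/3, so AP:PK = -2/3:5/3

AP:PK = -2/5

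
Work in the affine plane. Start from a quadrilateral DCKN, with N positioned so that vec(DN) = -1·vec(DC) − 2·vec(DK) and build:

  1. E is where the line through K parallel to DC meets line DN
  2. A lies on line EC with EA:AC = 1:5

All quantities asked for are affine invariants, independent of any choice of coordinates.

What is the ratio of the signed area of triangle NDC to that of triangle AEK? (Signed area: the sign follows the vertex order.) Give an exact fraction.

[NDC]:[AEK] = -24

Choose coordinates D = (0, 0), C = (1, 0), K = (0, 1), N = (-1, -2).
1. E is where the line through K parallel to DC meets line DN ⇒ E = (1/2, 1)
2. A lies on line EC with EA:AC = 1:5 ⇒ A = (7/12, 5/6)
2·[NDC] = -2, 2·[AEK] = 1/12
[NDC]:[AEK] = -2:1/12 = -24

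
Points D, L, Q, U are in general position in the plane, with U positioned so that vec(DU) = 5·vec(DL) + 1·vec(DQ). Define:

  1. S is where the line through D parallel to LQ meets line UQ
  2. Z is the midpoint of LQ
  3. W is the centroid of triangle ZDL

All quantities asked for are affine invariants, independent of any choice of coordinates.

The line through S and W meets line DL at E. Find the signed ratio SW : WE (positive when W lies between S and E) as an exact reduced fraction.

SW:WE = 5

Set D = (0, 0), L = (1, 0), Q = (0, 1), U = (5, 1); any affine frame gives the same invariant.
1. S is where the line through D parallel to LQ meets line UQ ⇒ S = (-1, 1)
2. Z is the midpoint of LQ ⇒ Z = (1/2, 1/2)
3. W is the centroid of triangle ZDL ⇒ W = (1/2, 1/6)
line SW meets DL at E = (4/5, 0)
W = S + t·(E−S) with t = 5/6, so SW:WE = 5/6:1/6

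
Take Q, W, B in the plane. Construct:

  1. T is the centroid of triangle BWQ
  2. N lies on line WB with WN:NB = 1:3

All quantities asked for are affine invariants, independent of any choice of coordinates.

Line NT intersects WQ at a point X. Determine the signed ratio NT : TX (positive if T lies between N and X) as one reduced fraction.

Choose coordinates Q = (0, 0), W = (1, 0), B = (0, 1).
1. T is the centroid of triangle BWQ ⇒ T = (1/3, 1/3)
2. N lies on line WB with WN:NB = 1:3 ⇒ N = (3/4, 1/4)
line NT meets WQ at X = (2, 0)
T = N + t·(X−N) with t = -1/3, so NT:TX = -1/3:4/3

NT:TX = -1/4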